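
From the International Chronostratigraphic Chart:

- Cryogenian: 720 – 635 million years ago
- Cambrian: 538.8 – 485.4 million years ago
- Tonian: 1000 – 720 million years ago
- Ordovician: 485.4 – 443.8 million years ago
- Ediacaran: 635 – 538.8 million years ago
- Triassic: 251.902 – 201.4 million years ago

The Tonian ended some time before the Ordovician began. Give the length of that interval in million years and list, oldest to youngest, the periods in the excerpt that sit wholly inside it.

End of Tonian = 720 Ma; start of Ordovician = 485.4 Ma.
Gap = 720 − 485.4 = 234.6 Myr.
Periods wholly inside 720–485.4 Ma: Cryogenian (720–635), Ediacaran (635–538.8), Cambrian (538.8–485.4).

234.6 million years; Cryogenian, Ediacaran, Cambrian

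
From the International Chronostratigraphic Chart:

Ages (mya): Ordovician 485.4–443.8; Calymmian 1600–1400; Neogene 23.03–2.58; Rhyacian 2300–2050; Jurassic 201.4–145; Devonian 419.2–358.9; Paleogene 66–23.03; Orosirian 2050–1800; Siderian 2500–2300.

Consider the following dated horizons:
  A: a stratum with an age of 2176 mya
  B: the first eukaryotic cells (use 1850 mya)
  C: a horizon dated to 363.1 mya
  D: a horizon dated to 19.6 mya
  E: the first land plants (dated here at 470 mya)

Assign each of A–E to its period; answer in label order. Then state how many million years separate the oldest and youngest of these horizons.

A — Rhyacian; B — Orosirian; C — Devonian; D — Neogene; E — Ordovician; span 2156.4 million years

Match each age against the start–end ranges in the excerpt: A = 2176 Ma → Rhyacian (2300–2050); B = 1850 Ma → Orosirian (2050–1800); C = 363.1 Ma → Devonian (419.2–358.9); D = 19.6 Ma → Neogene (23.03–2.58); E = 470 Ma → Ordovician (485.4–443.8).
The largest age is 2176 Ma and the smallest is 19.6 Ma; their difference is 2156.4 Myr.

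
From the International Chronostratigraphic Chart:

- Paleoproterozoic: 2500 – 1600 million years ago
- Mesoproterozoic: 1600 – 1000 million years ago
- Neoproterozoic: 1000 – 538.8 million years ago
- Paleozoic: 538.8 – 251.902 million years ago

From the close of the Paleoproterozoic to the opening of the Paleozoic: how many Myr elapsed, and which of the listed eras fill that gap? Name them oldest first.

1061.2 million years; Mesoproterozoic, Neoproterozoic

End of Paleoproterozoic = 1600 Ma; start of Paleozoic = 538.8 Ma.
Gap = 1600 − 538.8 = 1061.2 Myr.
Eras wholly inside 1600–538.8 Ma: Mesoproterozoic (1600–1000), Neoproterozoic (1000–538.8).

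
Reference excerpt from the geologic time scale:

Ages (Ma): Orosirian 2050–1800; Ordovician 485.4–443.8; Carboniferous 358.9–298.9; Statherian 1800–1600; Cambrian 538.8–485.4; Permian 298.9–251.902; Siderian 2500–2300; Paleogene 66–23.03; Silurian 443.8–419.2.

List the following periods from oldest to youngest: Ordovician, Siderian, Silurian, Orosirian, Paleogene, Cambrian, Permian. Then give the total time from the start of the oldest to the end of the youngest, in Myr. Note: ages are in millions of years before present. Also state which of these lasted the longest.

Start ages (Ma): Siderian 2500, Orosirian 2050, Cambrian 538.8, Ordovician 485.4, Silurian 443.8, Permian 298.9, Paleogene 66.
Ordered oldest to youngest: Siderian, Orosirian, Cambrian, Ordovician, Silurian, Permian, Paleogene.
Span = 2500 − 23.03 = 2476.97 Myr.
Durations: Cambrian 53.4, Siderian 200, Permian 46.998, Silurian 24.6, Orosirian 250, Paleogene 42.97, Ordovician 41.6 → longest is Orosirian (250 Myr).

Siderian, Orosirian, Cambrian, Ordovician, Silurian, Permian, Paleogene; total span 2476.97 Myr; longest is Orosirian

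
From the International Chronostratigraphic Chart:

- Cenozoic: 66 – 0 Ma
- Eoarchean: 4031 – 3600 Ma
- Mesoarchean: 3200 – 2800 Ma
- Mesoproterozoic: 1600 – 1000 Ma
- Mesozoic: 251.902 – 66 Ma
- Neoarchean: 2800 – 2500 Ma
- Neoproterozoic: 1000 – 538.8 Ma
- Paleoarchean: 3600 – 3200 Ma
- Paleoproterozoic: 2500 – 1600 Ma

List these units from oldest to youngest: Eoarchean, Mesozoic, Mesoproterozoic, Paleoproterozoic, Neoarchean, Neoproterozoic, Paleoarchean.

Read off each span (Ma): Eoarchean 4031–3600; Mesozoic 251.902–66; Mesoproterozoic 1600–1000; Paleoproterozoic 2500–1600; Neoarchean 2800–2500; Neoproterozoic 1000–538.8; Paleoarchean 3600–3200.
Larger Ma is older, so oldest→youngest is Eoarchean, Paleoarchean, Neoarchean, Paleoproterozoic, Mesoproterozoic, Neoproterozoic, Mesozoic.

Eoarchean → Paleoarchean → Neoarchean → Paleoproterozoic → Mesoproterozoic → Neoproterozoic → Mesozoic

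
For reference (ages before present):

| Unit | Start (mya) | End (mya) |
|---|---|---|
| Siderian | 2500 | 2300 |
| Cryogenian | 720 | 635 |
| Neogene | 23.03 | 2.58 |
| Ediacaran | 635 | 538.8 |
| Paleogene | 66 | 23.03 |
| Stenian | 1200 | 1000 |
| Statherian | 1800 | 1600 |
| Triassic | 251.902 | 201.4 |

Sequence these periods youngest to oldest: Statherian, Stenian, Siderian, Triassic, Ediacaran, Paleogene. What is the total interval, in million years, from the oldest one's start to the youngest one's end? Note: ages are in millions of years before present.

Start ages (Ma): Siderian 2500, Statherian 1800, Stenian 1200, Ediacaran 635, Triassic 251.902, Paleogene 66.
Ordered youngest to oldest: Paleogene, Triassic, Ediacaran, Stenian, Statherian, Siderian.
Span = 2500 − 23.03 = 2476.97 Myr.

Paleogene → Triassic → Ediacaran → Stenian → Statherian → Siderian; total span 2476.97 Myr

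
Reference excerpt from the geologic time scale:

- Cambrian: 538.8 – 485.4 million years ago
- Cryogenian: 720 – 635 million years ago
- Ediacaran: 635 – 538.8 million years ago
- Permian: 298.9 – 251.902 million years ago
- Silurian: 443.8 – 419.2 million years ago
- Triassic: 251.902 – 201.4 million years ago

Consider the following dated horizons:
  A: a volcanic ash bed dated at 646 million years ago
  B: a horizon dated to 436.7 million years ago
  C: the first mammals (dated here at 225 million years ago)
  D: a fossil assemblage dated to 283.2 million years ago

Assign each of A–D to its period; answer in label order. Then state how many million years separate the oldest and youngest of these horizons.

Match each age against the start–end ranges in the excerpt: A = 646 Ma → Cryogenian (720–635); B = 436.7 Ma → Silurian (443.8–419.2); C = 225 Ma → Triassic (251.902–201.4); D = 283.2 Ma → Permian (298.9–251.902).
The largest age is 646 Ma and the smallest is 225 Ma; their difference is 421 Myr.

A — Cryogenian; B — Silurian; C — Triassic; D — Permian; span 421 million years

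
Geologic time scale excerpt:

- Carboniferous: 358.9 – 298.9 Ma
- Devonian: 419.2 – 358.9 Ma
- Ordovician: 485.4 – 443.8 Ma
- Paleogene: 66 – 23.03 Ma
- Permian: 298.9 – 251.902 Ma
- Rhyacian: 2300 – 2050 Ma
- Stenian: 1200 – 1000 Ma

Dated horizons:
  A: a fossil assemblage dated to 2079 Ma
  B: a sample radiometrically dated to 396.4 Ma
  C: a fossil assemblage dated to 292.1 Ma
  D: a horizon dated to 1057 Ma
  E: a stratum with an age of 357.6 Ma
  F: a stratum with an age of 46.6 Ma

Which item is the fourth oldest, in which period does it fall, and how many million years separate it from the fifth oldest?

Larger Ma means older, so oldest first: A 2079 > D 1057 > B 396.4 > E 357.6 > C 292.1 > F 46.6.
Counting 4 along gives E (357.6 Ma); the excerpt puts that inside the Carboniferous, 358.9–298.9 Ma.
Next in line is C (292.1 Ma), and 357.6 − 292.1 = 65.5 Myr.

E, in the Carboniferous; 65.5 million years to C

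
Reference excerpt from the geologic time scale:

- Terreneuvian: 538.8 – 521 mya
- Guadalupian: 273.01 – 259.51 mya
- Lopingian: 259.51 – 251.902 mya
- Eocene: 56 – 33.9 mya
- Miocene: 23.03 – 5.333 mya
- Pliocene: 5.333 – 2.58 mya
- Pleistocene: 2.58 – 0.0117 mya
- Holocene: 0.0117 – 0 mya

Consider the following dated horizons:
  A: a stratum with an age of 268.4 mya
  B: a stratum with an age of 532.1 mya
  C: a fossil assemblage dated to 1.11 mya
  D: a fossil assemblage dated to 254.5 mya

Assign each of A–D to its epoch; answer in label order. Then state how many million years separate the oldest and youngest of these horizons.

Match each age against the start–end ranges in the excerpt: A = 268.4 Ma → Guadalupian (273.01–259.51); B = 532.1 Ma → Terreneuvian (538.8–521); C = 1.11 Ma → Pleistocene (2.58–0.0117); D = 254.5 Ma → Lopingian (259.51–251.902).
The largest age is 532.1 Ma and the smallest is 1.11 Ma; their difference is 530.99 Myr.

A — Guadalupian; B — Terreneuvian; C — Pleistocene; D — Lopingian; span 530.99 million years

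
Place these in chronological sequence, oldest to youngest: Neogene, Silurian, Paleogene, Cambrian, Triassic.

Era membership (oldest first within each) — Paleozoic: Cambrian, Silurian; Mesozoic: Triassic; Cenozoic: Paleogene, Neogene. Paleozoic precedes Mesozoic, which precedes Cenozoic. Concatenating the groups in that era order gives oldest to youngest directly.

Cambrian, then Silurian, then Triassic, then Paleogene, then Neogene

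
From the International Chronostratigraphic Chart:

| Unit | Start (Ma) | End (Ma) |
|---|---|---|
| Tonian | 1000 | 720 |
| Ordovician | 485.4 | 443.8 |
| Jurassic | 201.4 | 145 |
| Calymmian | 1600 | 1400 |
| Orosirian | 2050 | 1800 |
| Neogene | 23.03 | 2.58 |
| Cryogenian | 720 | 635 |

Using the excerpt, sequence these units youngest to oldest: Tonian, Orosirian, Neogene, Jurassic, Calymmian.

Neogene → Jurassic → Tonian → Calymmian → Orosirian

The oldest of these is Orosirian (starts 2050 Ma) and the youngest is Neogene (ends 2.58 Ma).
In between, by decreasing start age: Calymmian (1600), Tonian (1000), Jurassic (201.4).
Listing youngest first means reversing that sequence.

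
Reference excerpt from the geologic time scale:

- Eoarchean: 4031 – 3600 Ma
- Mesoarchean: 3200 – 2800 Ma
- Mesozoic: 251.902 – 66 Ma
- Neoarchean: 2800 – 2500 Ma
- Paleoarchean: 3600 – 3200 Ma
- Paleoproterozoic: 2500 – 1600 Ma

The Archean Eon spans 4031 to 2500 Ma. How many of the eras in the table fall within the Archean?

4

Eras inside 4031–2500 Ma: Eoarchean, Paleoarchean, Mesoarchean, Neoarchean — 4 in total.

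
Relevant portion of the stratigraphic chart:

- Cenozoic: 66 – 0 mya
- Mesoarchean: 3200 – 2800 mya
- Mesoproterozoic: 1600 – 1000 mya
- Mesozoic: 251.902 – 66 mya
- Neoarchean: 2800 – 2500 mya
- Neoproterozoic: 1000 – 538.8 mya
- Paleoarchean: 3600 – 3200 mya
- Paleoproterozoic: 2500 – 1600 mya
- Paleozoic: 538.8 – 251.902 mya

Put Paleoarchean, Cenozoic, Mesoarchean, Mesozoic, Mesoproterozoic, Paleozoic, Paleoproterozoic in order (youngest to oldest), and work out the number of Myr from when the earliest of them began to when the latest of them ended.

Cenozoic, Mesozoic, Paleozoic, Mesoproterozoic, Paleoproterozoic, Mesoarchean, Paleoarchean; total span 3600 Myr

From the excerpt: Paleoarchean 3600–3200; Cenozoic 66–0; Mesoarchean 3200–2800; Mesozoic 251.902–66; Mesoproterozoic 1600–1000; Paleozoic 538.8–251.902; Paleoproterozoic 2500–1600 (Ma).
Larger Ma is earlier, so the oldest is Paleoarchean and the youngest is Cenozoic; youngest to oldest: Cenozoic, Mesozoic, Paleozoic, Mesoproterozoic, Paleoproterozoic, Mesoarchean, Paleoarchean.
Oldest start 3600 minus youngest end 0 gives 3600 Myr overall.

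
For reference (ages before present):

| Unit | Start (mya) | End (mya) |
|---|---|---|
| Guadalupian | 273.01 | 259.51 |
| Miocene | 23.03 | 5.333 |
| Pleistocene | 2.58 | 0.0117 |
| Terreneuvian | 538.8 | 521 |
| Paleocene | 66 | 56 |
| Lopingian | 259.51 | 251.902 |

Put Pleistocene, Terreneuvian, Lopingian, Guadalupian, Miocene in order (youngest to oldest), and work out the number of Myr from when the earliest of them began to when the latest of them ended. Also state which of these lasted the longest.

Start ages (Ma): Terreneuvian 538.8, Guadalupian 273.01, Lopingian 259.51, Miocene 23.03, Pleistocene 2.58.
Ordered youngest to oldest: Pleistocene, Miocene, Lopingian, Guadalupian, Terreneuvian.
Span = 538.8 − 0.0117 = 538.7883 Myr.
Durations: Miocene 17.697, Pleistocene 2.5683, Terreneuvian 17.8, Guadalupian 13.5, Lopingian 7.608 → longest is Terreneuvian (17.8 Myr).

Pleistocene → Miocene → Lopingian → Guadalupian → Terreneuvian; total span 538.7883 Myr; longest is Terreneuvian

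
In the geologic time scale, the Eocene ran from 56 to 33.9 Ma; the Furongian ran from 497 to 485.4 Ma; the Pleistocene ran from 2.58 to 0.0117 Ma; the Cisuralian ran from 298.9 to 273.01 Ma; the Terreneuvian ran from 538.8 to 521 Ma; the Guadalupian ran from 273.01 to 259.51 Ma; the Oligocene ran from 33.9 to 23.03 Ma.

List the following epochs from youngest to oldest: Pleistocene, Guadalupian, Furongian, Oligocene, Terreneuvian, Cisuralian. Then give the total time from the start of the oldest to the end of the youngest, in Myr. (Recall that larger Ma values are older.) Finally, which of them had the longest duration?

From the excerpt: Pleistocene 2.58–0.0117; Guadalupian 273.01–259.51; Furongian 497–485.4; Oligocene 33.9–23.03; Terreneuvian 538.8–521; Cisuralian 298.9–273.01 (Ma).
Larger Ma is earlier, so the oldest is Terreneuvian and the youngest is Pleistocene; youngest to oldest: Pleistocene, Oligocene, Guadalupian, Cisuralian, Furongian, Terreneuvian.
Oldest start 538.8 minus youngest end 0.0117 gives 538.7883 Myr overall.
Individual lengths (start − end): Guadalupian 13.5; Pleistocene 2.5683; Cisuralian 25.89; Furongian 11.6; Oligocene 10.87; Terreneuvian 17.8. The largest is Cisuralian at 25.89 Myr.

Pleistocene, Oligocene, Guadalupian, Cisuralian, Furongian, Terreneuvian; total span 538.7883 Myr; longest is Cisuralian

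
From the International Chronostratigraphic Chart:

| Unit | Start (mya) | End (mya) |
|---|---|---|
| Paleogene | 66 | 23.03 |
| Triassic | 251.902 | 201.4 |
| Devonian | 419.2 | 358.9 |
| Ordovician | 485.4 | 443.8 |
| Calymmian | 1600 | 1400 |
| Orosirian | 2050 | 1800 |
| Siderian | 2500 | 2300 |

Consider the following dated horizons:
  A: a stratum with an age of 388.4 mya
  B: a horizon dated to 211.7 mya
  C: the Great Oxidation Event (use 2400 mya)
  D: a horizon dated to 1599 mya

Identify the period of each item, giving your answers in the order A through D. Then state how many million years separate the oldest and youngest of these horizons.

A: 388.4 Ma lies in 419.2–358.9 Ma, so Devonian.
B: 211.7 Ma lies in 251.902–201.4 Ma, so Triassic.
C: 2400 Ma lies in 2500–2300 Ma, so Siderian.
D: 1599 Ma lies in 1600–1400 Ma, so Calymmian.
Oldest = 2400 Ma, youngest = 211.7 Ma → span 2188.3 Myr.

A — Devonian; B — Triassic; C — Siderian; D — Calymmian; span 2188.3 million years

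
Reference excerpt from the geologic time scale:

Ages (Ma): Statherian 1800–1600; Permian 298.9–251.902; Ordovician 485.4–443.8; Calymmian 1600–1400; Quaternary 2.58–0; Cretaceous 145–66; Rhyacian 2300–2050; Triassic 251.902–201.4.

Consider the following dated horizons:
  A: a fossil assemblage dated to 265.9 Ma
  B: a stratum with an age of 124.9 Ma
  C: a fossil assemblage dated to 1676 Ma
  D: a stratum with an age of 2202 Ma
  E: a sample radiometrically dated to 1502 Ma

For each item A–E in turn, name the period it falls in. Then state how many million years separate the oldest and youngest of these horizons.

A: 265.9 Ma lies in 298.9–251.902 Ma, so Permian.
B: 124.9 Ma lies in 145–66 Ma, so Cretaceous.
C: 1676 Ma lies in 1800–1600 Ma, so Statherian.
D: 2202 Ma lies in 2300–2050 Ma, so Rhyacian.
E: 1502 Ma lies in 1600–1400 Ma, so Calymmian.
Oldest = 2202 Ma, youngest = 124.9 Ma → span 2077.1 Myr.

A — Permian; B — Cretaceous; C — Statherian; D — Rhyacian; E — Calymmian; span 2077.1 million years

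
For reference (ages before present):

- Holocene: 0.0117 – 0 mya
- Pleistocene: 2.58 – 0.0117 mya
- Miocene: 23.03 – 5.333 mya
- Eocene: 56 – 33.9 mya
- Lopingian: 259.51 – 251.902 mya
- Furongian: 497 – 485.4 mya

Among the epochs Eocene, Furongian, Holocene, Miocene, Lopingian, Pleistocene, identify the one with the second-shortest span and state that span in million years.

Pleistocene, 2.5683 million years

Start − end for each: Eocene 56 − 33.9 = 22.1; Furongian 497 − 485.4 = 11.6; Holocene 0.0117 − 0 = 0.0117; Miocene 23.03 − 5.333 = 17.697; Lopingian 259.51 − 251.902 = 7.608; Pleistocene 2.58 − 0.0117 = 2.5683.
Ranking these from shortest: Holocene < Pleistocene < Lopingian < Furongian < Miocene < Eocene.
Position 2 in that ranking is Pleistocene, which lasted 2.5683 Myr.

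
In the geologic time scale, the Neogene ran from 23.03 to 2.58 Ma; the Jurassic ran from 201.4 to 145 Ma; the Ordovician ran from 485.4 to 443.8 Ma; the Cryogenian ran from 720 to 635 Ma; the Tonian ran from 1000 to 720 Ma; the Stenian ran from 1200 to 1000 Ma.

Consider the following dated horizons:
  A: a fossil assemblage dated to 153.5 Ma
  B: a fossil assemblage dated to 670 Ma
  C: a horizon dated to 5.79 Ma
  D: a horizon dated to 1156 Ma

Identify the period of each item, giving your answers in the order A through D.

A — Jurassic; B — Cryogenian; C — Neogene; D — Stenian

Match each age against the start–end ranges in the excerpt: A = 153.5 Ma → Jurassic (201.4–145); B = 670 Ma → Cryogenian (720–635); C = 5.79 Ma → Neogene (23.03–2.58); D = 1156 Ma → Stenian (1200–1000).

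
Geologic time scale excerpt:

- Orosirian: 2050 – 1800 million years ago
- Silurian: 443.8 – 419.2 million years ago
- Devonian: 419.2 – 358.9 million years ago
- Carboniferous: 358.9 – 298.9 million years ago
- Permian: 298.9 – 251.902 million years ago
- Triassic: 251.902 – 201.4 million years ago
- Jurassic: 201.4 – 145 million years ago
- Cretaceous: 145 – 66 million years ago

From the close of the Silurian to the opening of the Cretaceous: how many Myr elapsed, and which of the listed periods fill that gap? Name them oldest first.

274.2 million years; Devonian, Carboniferous, Permian, Triassic, Jurassic

The Silurian closes at 419.2 Ma and the Cretaceous opens at 145 Ma, so the interval is 419.2 − 145 = 274.2 Myr.
A period fits inside if it starts at or after 419.2 Ma and ends at or before 145 Ma; oldest first that gives Devonian, Carboniferous, Permian, Triassic, Jurassic.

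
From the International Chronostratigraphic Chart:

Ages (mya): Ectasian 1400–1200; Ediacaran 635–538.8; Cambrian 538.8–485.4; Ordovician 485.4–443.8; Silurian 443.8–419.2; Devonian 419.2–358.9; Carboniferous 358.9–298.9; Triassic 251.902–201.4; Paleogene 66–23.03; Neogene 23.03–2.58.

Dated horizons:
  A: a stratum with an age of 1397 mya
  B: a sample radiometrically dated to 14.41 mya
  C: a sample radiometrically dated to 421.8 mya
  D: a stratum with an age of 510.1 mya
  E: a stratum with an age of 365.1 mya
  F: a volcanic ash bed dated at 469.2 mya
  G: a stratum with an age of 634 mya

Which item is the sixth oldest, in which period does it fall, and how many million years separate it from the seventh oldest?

Larger Ma means older, so oldest first: A 1397 > G 634 > D 510.1 > F 469.2 > C 421.8 > E 365.1 > B 14.41.
Counting 6 along gives E (365.1 Ma); the excerpt puts that inside the Devonian, 419.2–358.9 Ma.
Next in line is B (14.41 Ma), and 365.1 − 14.41 = 350.69 Myr.

E, in the Devonian; 350.69 million years to B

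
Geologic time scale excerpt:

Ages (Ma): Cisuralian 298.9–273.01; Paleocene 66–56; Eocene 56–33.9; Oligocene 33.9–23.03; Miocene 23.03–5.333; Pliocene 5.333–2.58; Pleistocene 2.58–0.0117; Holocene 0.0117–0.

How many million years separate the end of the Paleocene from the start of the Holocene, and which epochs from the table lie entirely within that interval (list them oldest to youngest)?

55.9883 million years; Eocene, Oligocene, Miocene, Pliocene, Pleistocene

End of Paleocene = 56 Ma; start of Holocene = 0.0117 Ma.
Gap = 56 − 0.0117 = 55.9883 Myr.
Epochs wholly inside 56–0.0117 Ma: Eocene (56–33.9), Oligocene (33.9–23.03), Miocene (23.03–5.333), Pliocene (5.333–2.58), Pleistocene (2.58–0.0117).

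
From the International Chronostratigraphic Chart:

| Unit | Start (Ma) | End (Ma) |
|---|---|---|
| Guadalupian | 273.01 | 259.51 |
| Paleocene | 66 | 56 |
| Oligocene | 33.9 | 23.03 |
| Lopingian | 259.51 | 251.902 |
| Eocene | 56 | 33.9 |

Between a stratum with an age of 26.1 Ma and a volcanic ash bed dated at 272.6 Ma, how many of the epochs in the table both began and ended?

3

The older date is 272.6 Ma and the younger is 26.1 Ma.
Epochs with start < 272.6 and end > 26.1 Ma: Lopingian (259.51–251.902), Paleocene (66–56), Eocene (56–33.9).
That is 3 complete epochs.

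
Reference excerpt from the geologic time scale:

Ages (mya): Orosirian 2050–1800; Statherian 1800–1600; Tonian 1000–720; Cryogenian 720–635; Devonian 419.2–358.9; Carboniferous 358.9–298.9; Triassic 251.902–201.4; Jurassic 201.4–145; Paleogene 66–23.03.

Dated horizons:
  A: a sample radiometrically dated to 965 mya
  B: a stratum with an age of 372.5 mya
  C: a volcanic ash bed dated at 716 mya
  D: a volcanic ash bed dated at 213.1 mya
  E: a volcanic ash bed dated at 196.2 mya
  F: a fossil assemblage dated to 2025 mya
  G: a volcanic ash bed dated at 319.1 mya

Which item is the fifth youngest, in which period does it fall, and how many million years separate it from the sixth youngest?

Smaller Ma means younger, so youngest first: E 196.2 < D 213.1 < G 319.1 < B 372.5 < C 716 < A 965 < F 2025.
Counting 5 along gives C (716 Ma); the excerpt puts that inside the Cryogenian, 720–635 Ma.
Next in line is A (965 Ma), and 965 − 716 = 249 Myr.

C, in the Cryogenian; 249 million years to A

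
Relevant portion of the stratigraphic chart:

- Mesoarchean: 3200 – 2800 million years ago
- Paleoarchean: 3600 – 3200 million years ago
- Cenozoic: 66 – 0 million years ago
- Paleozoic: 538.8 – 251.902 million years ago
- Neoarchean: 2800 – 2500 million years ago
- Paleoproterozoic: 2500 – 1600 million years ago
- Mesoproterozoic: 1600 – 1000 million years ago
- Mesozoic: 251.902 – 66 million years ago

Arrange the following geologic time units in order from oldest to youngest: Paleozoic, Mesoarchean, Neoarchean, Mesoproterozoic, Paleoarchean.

Paleoarchean, Mesoarchean, Neoarchean, Mesoproterozoic, Paleozoic

The oldest of these is Paleoarchean (starts 3600 Ma) and the youngest is Paleozoic (ends 251.902 Ma).
In between, by decreasing start age: Mesoarchean (3200), Neoarchean (2800), Mesoproterozoic (1600).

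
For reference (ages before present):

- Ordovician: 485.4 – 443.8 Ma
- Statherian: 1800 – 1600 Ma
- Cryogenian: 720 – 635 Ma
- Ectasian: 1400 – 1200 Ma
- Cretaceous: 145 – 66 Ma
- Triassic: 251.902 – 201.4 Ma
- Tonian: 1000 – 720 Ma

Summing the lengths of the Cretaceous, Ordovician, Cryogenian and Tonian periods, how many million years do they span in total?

Each duration: Cretaceous = 79; Ordovician = 41.6; Cryogenian = 85; Tonian = 280.
Sum: 79 + 41.6 + 85 + 280 = 485.6 Myr.

485.6 million years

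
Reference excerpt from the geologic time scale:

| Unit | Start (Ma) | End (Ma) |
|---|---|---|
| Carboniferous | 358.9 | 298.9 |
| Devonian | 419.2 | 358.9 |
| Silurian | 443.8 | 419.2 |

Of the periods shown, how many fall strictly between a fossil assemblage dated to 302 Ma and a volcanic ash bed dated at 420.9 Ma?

1

The older date is 420.9 Ma and the younger is 302 Ma.
Periods with start < 420.9 and end > 302 Ma: Devonian (419.2–358.9).
That is 1 complete period.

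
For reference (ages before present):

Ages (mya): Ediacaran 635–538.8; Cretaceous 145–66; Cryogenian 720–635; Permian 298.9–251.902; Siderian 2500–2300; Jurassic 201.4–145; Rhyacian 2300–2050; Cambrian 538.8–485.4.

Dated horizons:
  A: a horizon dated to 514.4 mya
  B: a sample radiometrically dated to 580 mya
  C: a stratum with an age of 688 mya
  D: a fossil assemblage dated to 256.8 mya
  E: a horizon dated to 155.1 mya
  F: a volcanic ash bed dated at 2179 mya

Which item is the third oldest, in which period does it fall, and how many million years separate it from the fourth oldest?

Larger Ma means older, so oldest first: F 2179 > C 688 > B 580 > A 514.4 > D 256.8 > E 155.1.
Counting 3 along gives B (580 Ma); the excerpt puts that inside the Ediacaran, 635–538.8 Ma.
Next in line is A (514.4 Ma), and 580 − 514.4 = 65.6 Myr.

B, in the Ediacaran; 65.6 million years to A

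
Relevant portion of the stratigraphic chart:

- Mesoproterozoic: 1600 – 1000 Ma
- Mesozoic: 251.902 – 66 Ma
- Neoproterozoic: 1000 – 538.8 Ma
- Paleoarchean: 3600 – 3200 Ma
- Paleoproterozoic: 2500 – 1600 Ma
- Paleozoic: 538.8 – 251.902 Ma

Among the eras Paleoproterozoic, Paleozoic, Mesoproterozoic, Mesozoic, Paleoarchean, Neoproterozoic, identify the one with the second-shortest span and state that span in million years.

Durations: Paleoproterozoic 900; Paleozoic 286.898; Mesoproterozoic 600; Mesozoic 185.902; Paleoarchean 400; Neoproterozoic 461.2 Myr.
Sorted shortest-first: Mesozoic (185.902), Paleozoic (286.898), Paleoarchean (400), Neoproterozoic (461.2), Mesoproterozoic (600), Paleoproterozoic (900).
The second shortest is Paleozoic at 286.898 Myr.

Paleozoic, 286.898 million years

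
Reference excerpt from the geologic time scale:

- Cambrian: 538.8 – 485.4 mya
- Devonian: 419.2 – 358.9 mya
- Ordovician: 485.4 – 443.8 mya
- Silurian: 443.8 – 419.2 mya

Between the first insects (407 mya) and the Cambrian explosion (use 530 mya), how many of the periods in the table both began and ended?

The older date is 530 Ma and the younger is 407 Ma.
Periods with start < 530 and end > 407 Ma: Ordovician (485.4–443.8), Silurian (443.8–419.2).
That is 2 complete periods.

2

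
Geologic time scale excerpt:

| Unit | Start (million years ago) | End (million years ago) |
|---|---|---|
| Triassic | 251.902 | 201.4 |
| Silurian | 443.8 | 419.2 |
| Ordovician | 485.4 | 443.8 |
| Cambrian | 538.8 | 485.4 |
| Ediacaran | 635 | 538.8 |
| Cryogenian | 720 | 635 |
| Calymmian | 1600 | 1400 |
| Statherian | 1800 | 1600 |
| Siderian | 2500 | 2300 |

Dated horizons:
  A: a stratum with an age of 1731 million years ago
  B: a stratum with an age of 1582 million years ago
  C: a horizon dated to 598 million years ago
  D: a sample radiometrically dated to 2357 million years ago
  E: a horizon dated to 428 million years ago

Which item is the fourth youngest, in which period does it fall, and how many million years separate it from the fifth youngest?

A, in the Statherian; 626 million years to D

Smaller Ma means younger, so youngest first: E 428 < C 598 < B 1582 < A 1731 < D 2357.
Counting 4 along gives A (1731 Ma); the excerpt puts that inside the Statherian, 1800–1600 Ma.
Next in line is D (2357 Ma), and 2357 − 1731 = 626 Myr.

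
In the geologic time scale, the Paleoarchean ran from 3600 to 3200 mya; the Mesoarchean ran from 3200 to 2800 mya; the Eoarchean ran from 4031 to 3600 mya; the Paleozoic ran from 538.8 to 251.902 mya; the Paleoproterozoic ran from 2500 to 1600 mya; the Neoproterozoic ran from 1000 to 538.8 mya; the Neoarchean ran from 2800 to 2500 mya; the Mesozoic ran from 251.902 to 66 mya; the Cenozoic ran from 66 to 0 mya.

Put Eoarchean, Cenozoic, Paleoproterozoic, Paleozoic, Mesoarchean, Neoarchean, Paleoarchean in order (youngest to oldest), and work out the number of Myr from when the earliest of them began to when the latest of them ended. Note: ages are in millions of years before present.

From the excerpt: Eoarchean 4031–3600; Cenozoic 66–0; Paleoproterozoic 2500–1600; Paleozoic 538.8–251.902; Mesoarchean 3200–2800; Neoarchean 2800–2500; Paleoarchean 3600–3200 (Ma).
Larger Ma is earlier, so the oldest is Eoarchean and the youngest is Cenozoic; youngest to oldest: Cenozoic, Paleozoic, Paleoproterozoic, Neoarchean, Mesoarchean, Paleoarchean, Eoarchean.
Oldest start 4031 minus youngest end 0 gives 4031 Myr overall.

Cenozoic, Paleozoic, Paleoproterozoic, Neoarchean, Mesoarchean, Paleoarchean, Eoarchean; total span 4031 Myr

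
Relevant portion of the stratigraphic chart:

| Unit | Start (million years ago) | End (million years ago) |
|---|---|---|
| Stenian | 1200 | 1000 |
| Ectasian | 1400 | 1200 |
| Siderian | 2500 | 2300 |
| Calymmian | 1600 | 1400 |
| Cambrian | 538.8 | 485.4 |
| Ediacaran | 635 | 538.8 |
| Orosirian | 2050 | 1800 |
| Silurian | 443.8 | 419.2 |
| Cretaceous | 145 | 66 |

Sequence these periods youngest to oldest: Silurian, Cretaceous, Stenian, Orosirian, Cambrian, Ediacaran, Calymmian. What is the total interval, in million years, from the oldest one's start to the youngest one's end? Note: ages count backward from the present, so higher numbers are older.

Start ages (Ma): Orosirian 2050, Calymmian 1600, Stenian 1200, Ediacaran 635, Cambrian 538.8, Silurian 443.8, Cretaceous 145.
Ordered youngest to oldest: Cretaceous, Silurian, Cambrian, Ediacaran, Stenian, Calymmian, Orosirian.
Span = 2050 − 66 = 1984 Myr.

Cretaceous → Silurian → Cambrian → Ediacaran → Stenian → Calymmian → Orosirian; total span 1984 Myr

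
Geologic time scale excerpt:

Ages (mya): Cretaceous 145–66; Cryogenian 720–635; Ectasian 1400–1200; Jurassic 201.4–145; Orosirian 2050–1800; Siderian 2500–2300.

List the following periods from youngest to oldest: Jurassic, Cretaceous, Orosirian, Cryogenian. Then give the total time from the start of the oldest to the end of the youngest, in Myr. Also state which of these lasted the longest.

From the excerpt: Jurassic 201.4–145; Cretaceous 145–66; Orosirian 2050–1800; Cryogenian 720–635 (Ma).
Larger Ma is earlier, so the oldest is Orosirian and the youngest is Cretaceous; youngest to oldest: Cretaceous, Jurassic, Cryogenian, Orosirian.
Oldest start 2050 minus youngest end 66 gives 1984 Myr overall.
Individual lengths (start − end): Cryogenian 85; Orosirian 250; Jurassic 56.4; Cretaceous 79. The largest is Orosirian at 250 Myr.

Cretaceous → Jurassic → Cryogenian → Orosirian; total span 1984 Myr; longest is Orosirian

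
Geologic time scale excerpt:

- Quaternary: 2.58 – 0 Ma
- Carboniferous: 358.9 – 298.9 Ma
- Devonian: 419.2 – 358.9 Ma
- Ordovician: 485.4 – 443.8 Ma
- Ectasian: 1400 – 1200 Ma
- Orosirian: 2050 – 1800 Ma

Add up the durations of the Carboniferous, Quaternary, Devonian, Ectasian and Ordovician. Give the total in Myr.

Each duration: Carboniferous = 60; Quaternary = 2.58; Devonian = 60.3; Ectasian = 200; Ordovician = 41.6.
Sum: 60 + 2.58 + 60.3 + 200 + 41.6 = 364.48 Myr.

364.48 million years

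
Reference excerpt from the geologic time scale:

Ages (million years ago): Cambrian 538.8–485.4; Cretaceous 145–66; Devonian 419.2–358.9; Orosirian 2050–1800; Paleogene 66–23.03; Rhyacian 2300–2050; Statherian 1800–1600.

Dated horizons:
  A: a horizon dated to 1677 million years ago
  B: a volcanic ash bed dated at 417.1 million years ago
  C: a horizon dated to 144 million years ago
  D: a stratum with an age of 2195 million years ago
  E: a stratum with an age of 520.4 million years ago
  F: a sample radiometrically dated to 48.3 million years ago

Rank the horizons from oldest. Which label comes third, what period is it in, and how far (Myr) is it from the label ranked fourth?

E, in the Cambrian; 103.3 million years to B

Larger Ma means older, so oldest first: D 2195 > A 1677 > E 520.4 > B 417.1 > C 144 > F 48.3.
Counting 3 along gives E (520.4 Ma); the excerpt puts that inside the Cambrian, 538.8–485.4 Ma.
Next in line is B (417.1 Ma), and 520.4 − 417.1 = 103.3 Myr.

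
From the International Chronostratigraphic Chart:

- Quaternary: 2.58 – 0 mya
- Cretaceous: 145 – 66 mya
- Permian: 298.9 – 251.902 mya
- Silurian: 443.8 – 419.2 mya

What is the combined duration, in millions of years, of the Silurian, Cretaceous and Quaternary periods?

Each duration: Silurian = 24.6; Cretaceous = 79; Quaternary = 2.58.
Sum: 24.6 + 79 + 2.58 = 106.18 Myr.

106.18 million years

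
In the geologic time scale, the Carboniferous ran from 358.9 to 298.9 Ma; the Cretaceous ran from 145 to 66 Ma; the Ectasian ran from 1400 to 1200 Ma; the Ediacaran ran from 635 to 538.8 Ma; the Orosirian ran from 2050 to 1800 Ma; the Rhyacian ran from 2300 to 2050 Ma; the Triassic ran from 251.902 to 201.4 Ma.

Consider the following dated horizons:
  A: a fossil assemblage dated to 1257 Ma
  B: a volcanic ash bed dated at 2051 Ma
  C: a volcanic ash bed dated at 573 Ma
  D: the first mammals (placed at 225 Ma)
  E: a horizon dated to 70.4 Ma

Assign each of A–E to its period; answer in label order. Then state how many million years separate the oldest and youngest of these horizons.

A: 1257 Ma lies in 1400–1200 Ma, so Ectasian.
B: 2051 Ma lies in 2300–2050 Ma, so Rhyacian.
C: 573 Ma lies in 635–538.8 Ma, so Ediacaran.
D: 225 Ma lies in 251.902–201.4 Ma, so Triassic.
E: 70.4 Ma lies in 145–66 Ma, so Cretaceous.
Oldest = 2051 Ma, youngest = 70.4 Ma → span 1980.6 Myr.

A — Ectasian; B — Rhyacian; C — Ediacaran; D — Triassic; E — Cretaceous; span 1980.6 million years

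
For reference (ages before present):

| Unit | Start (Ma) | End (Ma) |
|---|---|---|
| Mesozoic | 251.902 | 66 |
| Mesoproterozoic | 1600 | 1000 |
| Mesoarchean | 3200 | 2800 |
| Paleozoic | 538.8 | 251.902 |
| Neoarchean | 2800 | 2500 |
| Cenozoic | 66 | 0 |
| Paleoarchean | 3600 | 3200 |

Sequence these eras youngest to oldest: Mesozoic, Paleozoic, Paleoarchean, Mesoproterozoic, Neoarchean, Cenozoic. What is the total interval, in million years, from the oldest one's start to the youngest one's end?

Cenozoic, Mesozoic, Paleozoic, Mesoproterozoic, Neoarchean, Paleoarchean; total span 3600 Myr

Start ages (Ma): Paleoarchean 3600, Neoarchean 2800, Mesoproterozoic 1600, Paleozoic 538.8, Mesozoic 251.902, Cenozoic 66.
Ordered youngest to oldest: Cenozoic, Mesozoic, Paleozoic, Mesoproterozoic, Neoarchean, Paleoarchean.
Span = 3600 − 0 = 3600 Myr.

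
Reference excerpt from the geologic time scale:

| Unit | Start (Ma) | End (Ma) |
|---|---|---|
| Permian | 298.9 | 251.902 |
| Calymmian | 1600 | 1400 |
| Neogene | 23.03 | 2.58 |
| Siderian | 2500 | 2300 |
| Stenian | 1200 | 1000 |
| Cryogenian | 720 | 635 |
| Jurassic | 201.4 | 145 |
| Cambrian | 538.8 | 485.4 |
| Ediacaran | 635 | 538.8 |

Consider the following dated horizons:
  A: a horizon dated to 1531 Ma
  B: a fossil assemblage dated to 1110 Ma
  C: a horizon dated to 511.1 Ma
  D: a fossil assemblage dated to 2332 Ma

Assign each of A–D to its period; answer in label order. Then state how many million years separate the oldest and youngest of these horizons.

A: 1531 Ma lies in 1600–1400 Ma, so Calymmian.
B: 1110 Ma lies in 1200–1000 Ma, so Stenian.
C: 511.1 Ma lies in 538.8–485.4 Ma, so Cambrian.
D: 2332 Ma lies in 2500–2300 Ma, so Siderian.
Oldest = 2332 Ma, youngest = 511.1 Ma → span 1820.9 Myr.

A — Calymmian; B — Stenian; C — Cambrian; D — Siderian; span 1820.9 million years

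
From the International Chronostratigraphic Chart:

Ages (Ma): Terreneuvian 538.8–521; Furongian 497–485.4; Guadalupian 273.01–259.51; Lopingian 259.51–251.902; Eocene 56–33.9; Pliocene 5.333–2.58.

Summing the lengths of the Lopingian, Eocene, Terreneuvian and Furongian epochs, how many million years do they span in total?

59.108 million years

Duration is start − end for each: (259.51 − 251.902) + (56 − 33.9) + (538.8 − 521) + (497 − 485.4).
That is 7.608 + 22.1 + 17.8 + 11.6, which totals 59.108 million years.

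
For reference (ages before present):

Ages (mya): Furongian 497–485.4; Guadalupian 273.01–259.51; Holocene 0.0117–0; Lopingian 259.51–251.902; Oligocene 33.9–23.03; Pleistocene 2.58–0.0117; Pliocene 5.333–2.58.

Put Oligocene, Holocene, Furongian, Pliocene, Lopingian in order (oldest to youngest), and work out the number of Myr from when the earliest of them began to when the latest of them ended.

Furongian, Lopingian, Oligocene, Pliocene, Holocene; total span 497 Myr

Start ages (Ma): Furongian 497, Lopingian 259.51, Oligocene 33.9, Pliocene 5.333, Holocene 0.0117.
Ordered oldest to youngest: Furongian, Lopingian, Oligocene, Pliocene, Holocene.
Span = 497 − 0 = 497 Myr.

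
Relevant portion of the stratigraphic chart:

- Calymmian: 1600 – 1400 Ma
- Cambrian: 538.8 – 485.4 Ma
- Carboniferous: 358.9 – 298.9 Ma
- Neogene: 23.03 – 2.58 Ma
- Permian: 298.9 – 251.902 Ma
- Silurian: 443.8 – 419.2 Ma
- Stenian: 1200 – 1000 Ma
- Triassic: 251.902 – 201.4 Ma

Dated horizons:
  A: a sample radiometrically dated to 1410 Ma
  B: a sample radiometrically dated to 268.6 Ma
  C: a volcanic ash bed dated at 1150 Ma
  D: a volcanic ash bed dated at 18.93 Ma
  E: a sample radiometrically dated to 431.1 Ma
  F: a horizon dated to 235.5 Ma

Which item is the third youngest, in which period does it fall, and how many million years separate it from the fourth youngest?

Sorted youngest-first by Ma: D (18.93), F (235.5), B (268.6), E (431.1), C (1150), A (1410).
The third youngest is B at 268.6 Ma, which lies in 298.9–251.902 Ma: the Permian.
The fourth youngest is E at 431.1 Ma; separation = |268.6 − 431.1| = 162.5 Myr.

B, in the Permian; 162.5 million years to E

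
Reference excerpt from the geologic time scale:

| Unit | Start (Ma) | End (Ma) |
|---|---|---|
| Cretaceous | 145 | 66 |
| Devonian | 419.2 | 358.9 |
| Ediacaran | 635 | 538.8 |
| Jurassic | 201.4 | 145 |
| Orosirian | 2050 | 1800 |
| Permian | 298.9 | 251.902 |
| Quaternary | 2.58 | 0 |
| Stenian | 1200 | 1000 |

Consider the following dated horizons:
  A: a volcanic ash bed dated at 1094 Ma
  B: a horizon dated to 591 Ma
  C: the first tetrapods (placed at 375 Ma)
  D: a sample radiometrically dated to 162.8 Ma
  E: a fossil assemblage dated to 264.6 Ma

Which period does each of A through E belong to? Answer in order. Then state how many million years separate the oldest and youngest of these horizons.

A — Stenian; B — Ediacaran; C — Devonian; D — Jurassic; E — Permian; span 931.2 million years

A: 1094 Ma lies in 1200–1000 Ma, so Stenian.
B: 591 Ma lies in 635–538.8 Ma, so Ediacaran.
C: 375 Ma lies in 419.2–358.9 Ma, so Devonian.
D: 162.8 Ma lies in 201.4–145 Ma, so Jurassic.
E: 264.6 Ma lies in 298.9–251.902 Ma, so Permian.
Oldest = 1094 Ma, youngest = 162.8 Ma → span 931.2 Myr.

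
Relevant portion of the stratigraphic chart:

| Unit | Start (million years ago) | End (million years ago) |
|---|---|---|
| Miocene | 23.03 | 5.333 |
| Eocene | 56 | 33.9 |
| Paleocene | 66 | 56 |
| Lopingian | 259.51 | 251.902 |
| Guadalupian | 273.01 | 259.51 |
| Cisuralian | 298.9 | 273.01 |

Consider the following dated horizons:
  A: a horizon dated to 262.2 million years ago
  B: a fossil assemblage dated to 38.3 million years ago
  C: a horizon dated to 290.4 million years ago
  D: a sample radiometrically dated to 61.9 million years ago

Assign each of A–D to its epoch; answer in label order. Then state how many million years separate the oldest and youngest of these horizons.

A — Guadalupian; B — Eocene; C — Cisuralian; D — Paleocene; span 252.1 million years

Match each age against the start–end ranges in the excerpt: A = 262.2 Ma → Guadalupian (273.01–259.51); B = 38.3 Ma → Eocene (56–33.9); C = 290.4 Ma → Cisuralian (298.9–273.01); D = 61.9 Ma → Paleocene (66–56).
The largest age is 290.4 Ma and the smallest is 38.3 Ma; their difference is 252.1 Myr.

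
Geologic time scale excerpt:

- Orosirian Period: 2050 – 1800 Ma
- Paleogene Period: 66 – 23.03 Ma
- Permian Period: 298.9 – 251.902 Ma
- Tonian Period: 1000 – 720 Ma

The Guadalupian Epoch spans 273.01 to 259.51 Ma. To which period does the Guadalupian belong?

The Guadalupian (273.01–259.51 Ma) lies entirely within 298.9–251.902 Ma, the Permian Period.

Permian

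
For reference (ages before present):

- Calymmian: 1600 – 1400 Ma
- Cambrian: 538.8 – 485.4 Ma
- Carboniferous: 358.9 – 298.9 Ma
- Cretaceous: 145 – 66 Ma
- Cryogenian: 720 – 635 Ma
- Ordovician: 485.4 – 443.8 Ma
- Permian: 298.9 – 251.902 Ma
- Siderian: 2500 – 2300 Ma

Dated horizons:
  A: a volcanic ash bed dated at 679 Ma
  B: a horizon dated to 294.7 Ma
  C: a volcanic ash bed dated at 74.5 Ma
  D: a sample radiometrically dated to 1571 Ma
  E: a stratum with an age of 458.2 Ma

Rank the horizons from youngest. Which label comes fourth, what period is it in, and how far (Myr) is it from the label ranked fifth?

Sorted youngest-first by Ma: C (74.5), B (294.7), E (458.2), A (679), D (1571).
The fourth youngest is A at 679 Ma, which lies in 720–635 Ma: the Cryogenian.
The fifth youngest is D at 1571 Ma; separation = |679 − 1571| = 892 Myr.

A, in the Cryogenian; 892 million years to D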